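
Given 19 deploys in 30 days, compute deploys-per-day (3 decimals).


Formula: deployments per day = releases / days
= 19 / 30
= 0.633 deploys/day
(equivalently, 4.43 deploys/week)

0.633 deploys/day


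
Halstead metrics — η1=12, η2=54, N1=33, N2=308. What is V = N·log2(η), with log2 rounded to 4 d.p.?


Formula: V = N * log2(η), where N = N1 + N2 and η = η1 + η2
η = 12 + 54 = 66
N = 33 + 308 = 341
log2(66) ≈ 6.0444
V = 341 * 6.0444 = 2061.14

2061.14


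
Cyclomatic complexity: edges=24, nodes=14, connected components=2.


Formula: V(G) = E - N + 2P
V(G) = 24 - 14 + 2*2
V(G) = 10 + 4
V(G) = 14

14


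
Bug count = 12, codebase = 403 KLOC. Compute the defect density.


Defect density = defects / KLOC
Defect density = 12 / 403
Defect density = 0.03 defects/KLOC

0.03 defects/KLOC


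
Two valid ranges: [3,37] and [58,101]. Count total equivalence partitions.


Valid ranges: [3,37] and [58,101]
Class 1: x < 3 — invalid
Class 2: 3 ≤ x ≤ 37 — valid
Class 3: 37 < x < 58 — invalid (gap between ranges)
Class 4: 58 ≤ x ≤ 101 — valid
Class 5: x > 101 — invalid
Total equivalence classes: 5

5 equivalence classes


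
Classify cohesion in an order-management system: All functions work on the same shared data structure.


Reasoning: Functions share data
Type: Communicational cohesion

Communicational cohesion


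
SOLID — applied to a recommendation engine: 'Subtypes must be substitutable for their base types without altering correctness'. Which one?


This describes the Liskov Substitution Principle (LSP)

Liskov Substitution Principle (LSP)


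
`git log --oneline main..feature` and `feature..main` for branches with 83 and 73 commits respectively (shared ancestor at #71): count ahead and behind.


Common ancestor: commit #71
feature commits after divergence: 83 - 71 = 12
main commits after divergence: 73 - 71 = 2
feature is 12 commits ahead of main
main is 2 commits ahead of feature

feature ahead: 12, main ahead: 2


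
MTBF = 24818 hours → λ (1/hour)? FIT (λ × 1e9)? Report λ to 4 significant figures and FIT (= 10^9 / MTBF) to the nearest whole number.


Formula: λ = 1 / MTBF; FIT = λ × 1e9 = 1e9 / MTBF
λ = 1 / 24818 ≈ 4.029e-05 failures/hour
FIT = 1e9 / 24818 ≈ 40293 failures per 1e9 hours (nearest whole number)

λ = 4.029e-05 /h, FIT = 40293


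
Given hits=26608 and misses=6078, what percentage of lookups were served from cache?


Formula: hit rate = hits / (hits + misses) * 100
hit rate = 26608 / (26608 + 6078) * 100
hit rate = 26608 / 32686 * 100
hit rate = 81.4%

81.4%


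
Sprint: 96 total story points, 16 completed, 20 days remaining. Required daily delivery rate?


Formula: Required rate = Remaining points / Days left
Remaining = 96 - 16 = 80 points
Required rate = 80 / 20 = 4.0 points/day

4.0 points/day


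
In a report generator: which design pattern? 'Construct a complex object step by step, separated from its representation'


This matches the Builder pattern

Builder


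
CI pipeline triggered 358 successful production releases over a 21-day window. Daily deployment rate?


Formula: deployments per day = releases / days
= 358 / 21
= 17.048 deploys/day
(equivalently, 119.33 deploys/week)

17.048 deploys/day


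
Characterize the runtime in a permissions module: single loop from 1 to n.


Reasoning: one pass through n items
Complexity: O(n)

O(n)


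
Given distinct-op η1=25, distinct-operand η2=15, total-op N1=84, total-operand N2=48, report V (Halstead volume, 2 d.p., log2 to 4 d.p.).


Formula: V = N * log2(η), where N = N1 + N2 and η = η1 + η2
η = 25 + 15 = 40
N = 84 + 48 = 132
log2(40) ≈ 5.3219
V = 132 * 5.3219 = 702.49

702.49


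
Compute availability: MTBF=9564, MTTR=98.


Availability = MTBF / (MTBF + MTTR)
Availability = 9564 / (9564 + 98)
Availability = 9564 / 9662
Availability = 98.9857%

98.9857%


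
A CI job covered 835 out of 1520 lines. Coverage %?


Coverage = covered / total * 100
Coverage = 835 / 1520 * 100
Coverage = 54.93%

54.93%


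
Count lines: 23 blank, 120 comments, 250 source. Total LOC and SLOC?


Total LOC = blank + comment + code
Total LOC = 23 + 120 + 250 = 393
SLOC (source only) = code = 250

Total LOC: 393, SLOC: 250


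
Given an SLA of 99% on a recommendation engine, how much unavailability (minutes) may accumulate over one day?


Formula: allowed downtime = period * (100 - SLA) / 100
Period (day) = 1440 minutes
Unavailability fraction = (100 - 99.0) / 100
Allowed downtime = 1440 * (100 - 99.0) / 100
Allowed downtime = 14.4 minutes

14.4 minutes


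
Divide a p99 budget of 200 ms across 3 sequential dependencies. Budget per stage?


Formula: per_stage = total_budget / stages
per_stage = 200 / 3
per_stage = 66.67 ms

66.67 ms


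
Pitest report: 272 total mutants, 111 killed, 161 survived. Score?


Mutation score = killed / total * 100
Mutation score = 111 / 272 * 100
Mutation score = 40.81%

40.81%


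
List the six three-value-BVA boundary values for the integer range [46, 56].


Range: [46, 56]
Boundaries: just below min, min, min+1, max-1, max, just above max
Values: [45, 46, 47, 55, 56, 57]

[45, 46, 47, 55, 56, 57]


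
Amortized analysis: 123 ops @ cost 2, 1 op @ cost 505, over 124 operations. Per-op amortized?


Formula: Amortized cost = Total cost / Operations
Total cost = (123 * 2) + (1 * 505)
Total cost = 246 + 505 = 751
Amortized = 751 / 124 = 6.0565

6.0565


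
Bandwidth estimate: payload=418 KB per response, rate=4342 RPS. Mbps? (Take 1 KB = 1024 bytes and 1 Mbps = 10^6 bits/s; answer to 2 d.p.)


Formula: Mbps = payload_bytes * RPS * 8 / 1e6
Payload per request = 418 KB = 418 * 1024 = 428032 bytes
Total bytes/sec = 428032 * 4342 = 1858514944
Total bits/sec = 1858514944 * 8 = 14868119552
Mbps = 14868119552 / 1e6 = 14868.12

14868.12 Mbps


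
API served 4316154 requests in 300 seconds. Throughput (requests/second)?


Formula: throughput = requests / seconds
throughput = 4316154 / 300
throughput = 14387.18 requests/second

14387.18 requests/second


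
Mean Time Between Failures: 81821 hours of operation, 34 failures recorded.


Formula: MTBF = Total operating time / Number of failures
MTBF = 81821 / 34
MTBF = 2406.5 hours

2406.5 hours


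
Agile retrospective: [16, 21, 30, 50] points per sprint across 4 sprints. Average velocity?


Formula: Avg velocity = Total points / Number of sprints
Points: [16, 21, 30, 50]
Sum = 16 + 21 + 30 + 50 = 117
Avg velocity = 117 / 4 = 29.25 points/sprint

29.25 points/sprint


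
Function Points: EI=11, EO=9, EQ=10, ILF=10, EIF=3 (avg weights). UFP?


UFP = EI*4 + EO*5 + EQ*4 + ILF*10 + EIF*7
UFP = 11*4 + 9*5 + 10*4 + 10*10 + 3*7
UFP = 44 + 45 + 40 + 100 + 21
UFP = 250

250


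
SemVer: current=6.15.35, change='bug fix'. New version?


Current: 6.15.35
Change category: 'bug fix' → patch bump
SemVer rule: patch bump → increment PATCH (MAJOR and MINOR unchanged)
New: 6.15.36

6.15.36


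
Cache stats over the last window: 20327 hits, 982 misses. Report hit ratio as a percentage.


Formula: hit rate = hits / (hits + misses) * 100
hit rate = 20327 / (20327 + 982) * 100
hit rate = 20327 / 21309 * 100
hit rate = 95.39%

95.39%


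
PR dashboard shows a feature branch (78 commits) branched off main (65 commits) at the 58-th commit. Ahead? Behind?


Common ancestor: commit #58
feature commits after divergence: 78 - 58 = 20
main commits after divergence: 65 - 58 = 7
feature is 20 commits ahead of main
main is 7 commits ahead of feature

feature ahead: 20, main ahead: 7


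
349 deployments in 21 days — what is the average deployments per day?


Formula: deployments per day = releases / days
= 349 / 21
= 16.619 deploys/day
(equivalently, 116.33 deploys/week)

16.619 deploys/day


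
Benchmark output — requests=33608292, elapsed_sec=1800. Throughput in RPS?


Formula: throughput = requests / seconds
throughput = 33608292 / 1800
throughput = 18671.27 requests/second

18671.27 requests/second


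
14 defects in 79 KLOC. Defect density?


Defect density = defects / KLOC
Defect density = 14 / 79
Defect density = 0.177 defects/KLOC

0.177 defects/KLOC


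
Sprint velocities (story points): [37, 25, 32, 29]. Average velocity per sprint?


Formula: Avg velocity = Total points / Number of sprints
Points: [37, 25, 32, 29]
Sum = 37 + 25 + 32 + 29 = 123
Avg velocity = 123 / 4 = 30.75 points/sprint

30.75 points/sprint


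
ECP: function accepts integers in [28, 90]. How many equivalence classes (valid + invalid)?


Valid range: [28, 90]
Class 1: x < 28 — invalid
Class 2: 28 ≤ x ≤ 90 — valid
Class 3: x > 90 — invalid
Total equivalence classes: 3

3 equivalence classes


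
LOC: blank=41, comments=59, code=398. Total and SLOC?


Total LOC = blank + comment + code
Total LOC = 41 + 59 + 398 = 498
SLOC (source only) = code = 398

Total LOC: 498, SLOC: 398


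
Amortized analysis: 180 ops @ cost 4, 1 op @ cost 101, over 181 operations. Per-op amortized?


Formula: Amortized cost = Total cost / Operations
Total cost = (180 * 4) + (1 * 101)
Total cost = 720 + 101 = 821
Amortized = 821 / 181 = 4.5359

4.5359


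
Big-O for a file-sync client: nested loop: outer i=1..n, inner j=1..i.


Reasoning: triangle: n(n+1)/2 ~ n^2/2
Complexity: O(n^2)

O(n^2)


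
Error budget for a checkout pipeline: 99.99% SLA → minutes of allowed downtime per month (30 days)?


Formula: allowed downtime = period * (100 - SLA) / 100
Period (month (30 days)) = 43200 minutes
Unavailability fraction = (100 - 99.99) / 100
Allowed downtime = 43200 * (100 - 99.99) / 100
Allowed downtime = 4.32 minutes

4.32 minutes


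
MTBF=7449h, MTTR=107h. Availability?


Availability = MTBF / (MTBF + MTTR)
Availability = 7449 / (7449 + 107)
Availability = 7449 / 7556
Availability = 98.5839%

98.5839%


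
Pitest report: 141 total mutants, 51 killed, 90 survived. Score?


Mutation score = killed / total * 100
Mutation score = 51 / 141 * 100
Mutation score = 36.17%

36.17%


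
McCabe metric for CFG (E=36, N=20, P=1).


Formula: V(G) = E - N + 2P
V(G) = 36 - 20 + 2*1
V(G) = 16 + 2
V(G) = 18

18


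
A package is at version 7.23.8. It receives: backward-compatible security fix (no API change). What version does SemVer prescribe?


Current: 7.23.8
Change category: 'backward-compatible security fix (no API change)' → patch bump
SemVer rule: patch bump → increment PATCH (MAJOR and MINOR unchanged)
New: 7.23.9

7.23.9


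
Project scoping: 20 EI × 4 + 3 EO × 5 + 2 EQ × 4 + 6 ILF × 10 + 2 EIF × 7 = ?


UFP = EI*4 + EO*5 + EQ*4 + ILF*10 + EIF*7
UFP = 20*4 + 3*5 + 2*4 + 6*10 + 2*7
UFP = 80 + 15 + 8 + 60 + 14
UFP = 177

177


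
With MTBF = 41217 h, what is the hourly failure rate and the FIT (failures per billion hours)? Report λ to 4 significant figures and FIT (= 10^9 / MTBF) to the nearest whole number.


Formula: λ = 1 / MTBF; FIT = λ × 1e9 = 1e9 / MTBF
λ = 1 / 41217 ≈ 2.426e-05 failures/hour
FIT = 1e9 / 41217 ≈ 24262 failures per 1e9 hours (nearest whole number)

λ = 2.426e-05 /h, FIT = 24262


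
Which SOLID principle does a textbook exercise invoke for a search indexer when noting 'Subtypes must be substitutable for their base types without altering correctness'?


This describes the Liskov Substitution Principle (LSP)

Liskov Substitution Principle (LSP)


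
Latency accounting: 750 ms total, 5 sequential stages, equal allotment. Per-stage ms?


Formula: per_stage = total_budget / stages
per_stage = 750 / 5
per_stage = 150.0 ms

150.0 ms


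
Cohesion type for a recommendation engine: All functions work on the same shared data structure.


Reasoning: Functions share data
Type: Communicational cohesion

Communicational cohesion


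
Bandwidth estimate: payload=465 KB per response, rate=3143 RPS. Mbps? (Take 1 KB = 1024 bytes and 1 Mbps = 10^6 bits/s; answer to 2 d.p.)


Formula: Mbps = payload_bytes * RPS * 8 / 1e6
Payload per request = 465 KB = 465 * 1024 = 476160 bytes
Total bytes/sec = 476160 * 3143 = 1496570880
Total bits/sec = 1496570880 * 8 = 11972567040
Mbps = 11972567040 / 1e6 = 11972.57

11972.57 Mbps


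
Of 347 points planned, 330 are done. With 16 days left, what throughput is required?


Formula: Required rate = Remaining points / Days left
Remaining = 347 - 330 = 17 points
Required rate = 17 / 16 = 1.06 points/day

1.06 points/day


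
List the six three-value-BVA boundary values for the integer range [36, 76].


Range: [36, 76]
Boundaries: just below min, min, min+1, max-1, max, just above max
Values: [35, 36, 37, 75, 76, 77]

[35, 36, 37, 75, 76, 77]


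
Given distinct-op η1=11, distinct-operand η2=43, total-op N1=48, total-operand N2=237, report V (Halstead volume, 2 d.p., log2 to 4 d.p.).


Formula: V = N * log2(η), where N = N1 + N2 and η = η1 + η2
η = 11 + 43 = 54
N = 48 + 237 = 285
log2(54) ≈ 5.7549
V = 285 * 5.7549 = 1640.15

1640.15


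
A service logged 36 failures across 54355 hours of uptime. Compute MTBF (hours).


Formula: MTBF = Total operating time / Number of failures
MTBF = 54355 / 36
MTBF = 1509.86 hours

1509.86 hours


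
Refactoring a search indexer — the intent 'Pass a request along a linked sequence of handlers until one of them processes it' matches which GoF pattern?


This matches the Chain of Responsibility pattern

Chain of Responsibility


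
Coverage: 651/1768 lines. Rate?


Coverage = covered / total * 100
Coverage = 651 / 1768 * 100
Coverage = 36.82%

36.82%


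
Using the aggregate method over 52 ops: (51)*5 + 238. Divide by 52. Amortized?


Formula: Amortized cost = Total cost / Operations
Total cost = (51 * 5) + (1 * 238)
Total cost = 255 + 238 = 493
Amortized = 493 / 52 = 9.4808

9.4808


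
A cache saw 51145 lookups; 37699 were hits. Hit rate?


Formula: hit rate = hits / (hits + misses) * 100
hit rate = 37699 / (37699 + 13446) * 100
hit rate = 37699 / 51145 * 100
hit rate = 73.71%

73.71%


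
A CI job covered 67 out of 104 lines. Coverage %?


Coverage = covered / total * 100
Coverage = 67 / 104 * 100
Coverage = 64.42%

64.42%


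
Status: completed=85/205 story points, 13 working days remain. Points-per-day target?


Formula: Required rate = Remaining points / Days left
Remaining = 205 - 85 = 120 points
Required rate = 120 / 13 = 9.23 points/day

9.23 points/day


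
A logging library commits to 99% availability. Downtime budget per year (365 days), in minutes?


Formula: allowed downtime = period * (100 - SLA) / 100
Period (year (365 days)) = 525600 minutes
Unavailability fraction = (100 - 99.0) / 100
Allowed downtime = 525600 * (100 - 99.0) / 100
Allowed downtime = 5256.0 minutes

5256.0 minutes


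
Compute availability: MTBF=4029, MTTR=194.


Availability = MTBF / (MTBF + MTTR)
Availability = 4029 / (4029 + 194)
Availability = 4029 / 4223
Availability = 95.4061%

95.4061%


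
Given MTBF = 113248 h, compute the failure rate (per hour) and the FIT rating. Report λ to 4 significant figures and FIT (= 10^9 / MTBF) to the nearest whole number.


Formula: λ = 1 / MTBF; FIT = λ × 1e9 = 1e9 / MTBF
λ = 1 / 113248 ≈ 8.830e-06 failures/hour
FIT = 1e9 / 113248 ≈ 8830 failures per 1e9 hours (nearest whole number)

λ = 8.830e-06 /h, FIT = 8830


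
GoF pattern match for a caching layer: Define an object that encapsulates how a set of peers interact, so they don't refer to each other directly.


This matches the Mediator pattern

Mediator


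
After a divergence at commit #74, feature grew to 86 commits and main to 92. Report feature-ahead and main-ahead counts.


Common ancestor: commit #74
feature commits after divergence: 86 - 74 = 12
main commits after divergence: 92 - 74 = 18
feature is 12 commits ahead of main
main is 18 commits ahead of feature

feature ahead: 12, main ahead: 18


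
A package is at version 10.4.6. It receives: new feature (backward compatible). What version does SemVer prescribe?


Current: 10.4.6
Change category: 'new feature (backward compatible)' → minor bump
SemVer rule: minor bump → increment MINOR, reset PATCH to 0 (MAJOR unchanged)
New: 10.5.0

10.5.0


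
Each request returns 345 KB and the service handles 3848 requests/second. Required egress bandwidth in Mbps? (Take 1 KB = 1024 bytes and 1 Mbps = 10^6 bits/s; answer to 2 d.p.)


Formula: Mbps = payload_bytes * RPS * 8 / 1e6
Payload per request = 345 KB = 345 * 1024 = 353280 bytes
Total bytes/sec = 353280 * 3848 = 1359421440
Total bits/sec = 1359421440 * 8 = 10875371520
Mbps = 10875371520 / 1e6 = 10875.37

10875.37 Mbps


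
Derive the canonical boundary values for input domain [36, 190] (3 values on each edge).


Range: [36, 190]
Boundaries: just below min, min, min+1, max-1, max, just above max
Values: [35, 36, 37, 189, 190, 191]

[35, 36, 37, 189, 190, 191]


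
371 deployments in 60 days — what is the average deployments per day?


Formula: deployments per day = releases / days
= 371 / 60
= 6.183 deploys/day
(equivalently, 43.28 deploys/week)

6.183 deploys/day


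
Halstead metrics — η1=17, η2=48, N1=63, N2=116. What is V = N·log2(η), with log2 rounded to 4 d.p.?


Formula: V = N * log2(η), where N = N1 + N2 and η = η1 + η2
η = 17 + 48 = 65
N = 63 + 116 = 179
log2(65) ≈ 6.0224
V = 179 * 6.0224 = 1078.01

1078.01


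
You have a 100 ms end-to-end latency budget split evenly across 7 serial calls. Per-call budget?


Formula: per_stage = total_budget / stages
per_stage = 100 / 7
per_stage = 14.29 ms

14.29 ms


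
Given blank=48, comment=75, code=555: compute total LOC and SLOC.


Total LOC = blank + comment + code
Total LOC = 48 + 75 + 555 = 678
SLOC (source only) = code = 555

Total LOC: 678, SLOC: 555


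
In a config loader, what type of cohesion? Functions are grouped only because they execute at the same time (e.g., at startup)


Reasoning: Related by timing only
Type: Temporal cohesion

Temporal cohesion


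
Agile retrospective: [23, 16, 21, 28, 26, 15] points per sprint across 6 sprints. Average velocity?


Formula: Avg velocity = Total points / Number of sprints
Points: [23, 16, 21, 28, 26, 15]
Sum = 23 + 16 + 21 + 28 + 26 + 15 = 129
Avg velocity = 129 / 6 = 21.5 points/sprint

21.5 points/sprint


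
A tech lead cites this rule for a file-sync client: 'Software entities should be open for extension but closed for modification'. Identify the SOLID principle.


This describes the Open/Closed Principle (OCP)

Open/Closed Principle (OCP)


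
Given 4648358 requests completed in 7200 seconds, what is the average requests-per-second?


Formula: throughput = requests / seconds
throughput = 4648358 / 7200
throughput = 645.61 requests/second

645.61 requests/second


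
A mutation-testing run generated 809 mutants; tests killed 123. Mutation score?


Mutation score = killed / total * 100
Mutation score = 123 / 809 * 100
Mutation score = 15.2%

15.2%


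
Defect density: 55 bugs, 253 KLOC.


Defect density = defects / KLOC
Defect density = 55 / 253
Defect density = 0.217 defects/KLOC

0.217 defects/KLOC


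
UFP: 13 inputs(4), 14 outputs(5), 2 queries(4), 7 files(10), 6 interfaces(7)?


UFP = EI*4 + EO*5 + EQ*4 + ILF*10 + EIF*7
UFP = 13*4 + 14*5 + 2*4 + 7*10 + 6*7
UFP = 52 + 70 + 8 + 70 + 42
UFP = 242

242


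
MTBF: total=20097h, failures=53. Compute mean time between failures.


Formula: MTBF = Total operating time / Number of failures
MTBF = 20097 / 53
MTBF = 379.19 hours

379.19 hours


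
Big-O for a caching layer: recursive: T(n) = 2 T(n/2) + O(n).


Reasoning: master theorem case 2 (merge-sort recurrence)
Complexity: O(n log n)

O(n log n)


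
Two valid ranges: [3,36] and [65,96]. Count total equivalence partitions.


Valid ranges: [3,36] and [65,96]
Class 1: x < 3 — invalid
Class 2: 3 ≤ x ≤ 36 — valid
Class 3: 36 < x < 65 — invalid (gap between ranges)
Class 4: 65 ≤ x ≤ 96 — valid
Class 5: x > 96 — invalid
Total equivalence classes: 5

5 equivalence classes


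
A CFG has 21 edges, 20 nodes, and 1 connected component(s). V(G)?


Formula: V(G) = E - N + 2P
V(G) = 21 - 20 + 2*1
V(G) = 1 + 2
V(G) = 3

3


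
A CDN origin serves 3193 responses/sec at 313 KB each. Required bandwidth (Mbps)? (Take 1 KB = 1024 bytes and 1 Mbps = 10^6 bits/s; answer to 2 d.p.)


Formula: Mbps = payload_bytes * RPS * 8 / 1e6
Payload per request = 313 KB = 313 * 1024 = 320512 bytes
Total bytes/sec = 320512 * 3193 = 1023394816
Total bits/sec = 1023394816 * 8 = 8187158528
Mbps = 8187158528 / 1e6 = 8187.16

8187.16 Mbps


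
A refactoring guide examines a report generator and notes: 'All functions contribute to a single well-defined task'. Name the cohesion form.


Reasoning: Best: single purpose
Type: Functional cohesion

Functional cohesion


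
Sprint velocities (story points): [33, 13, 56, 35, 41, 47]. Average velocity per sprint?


Formula: Avg velocity = Total points / Number of sprints
Points: [33, 13, 56, 35, 41, 47]
Sum = 33 + 13 + 56 + 35 + 41 + 47 = 225
Avg velocity = 225 / 6 = 37.5 points/sprint

37.5 points/sprint


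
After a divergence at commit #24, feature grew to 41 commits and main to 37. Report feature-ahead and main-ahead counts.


Common ancestor: commit #24
feature commits after divergence: 41 - 24 = 17
main commits after divergence: 37 - 24 = 13
feature is 17 commits ahead of main
main is 13 commits ahead of feature

feature ahead: 17, main ahead: 13


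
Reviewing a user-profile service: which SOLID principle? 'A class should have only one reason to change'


This describes the Single Responsibility Principle (SRP)

Single Responsibility Principle (SRP)


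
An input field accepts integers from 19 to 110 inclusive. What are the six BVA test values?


Range: [19, 110]
Boundaries: just below min, min, min+1, max-1, max, just above max
Values: [18, 19, 20, 109, 110, 111]

[18, 19, 20, 109, 110, 111]


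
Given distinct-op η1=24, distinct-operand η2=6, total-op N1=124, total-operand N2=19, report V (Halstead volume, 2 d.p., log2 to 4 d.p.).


Formula: V = N * log2(η), where N = N1 + N2 and η = η1 + η2
η = 24 + 6 = 30
N = 124 + 19 = 143
log2(30) ≈ 4.9069
V = 143 * 4.9069 = 701.69

701.69


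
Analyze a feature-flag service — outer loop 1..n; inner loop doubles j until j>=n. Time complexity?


Reasoning: linear outer times logarithmic inner
Complexity: O(n log n)

O(n log n)


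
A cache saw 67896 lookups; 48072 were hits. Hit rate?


Formula: hit rate = hits / (hits + misses) * 100
hit rate = 48072 / (48072 + 19824) * 100
hit rate = 48072 / 67896 * 100
hit rate = 70.8%

70.8%


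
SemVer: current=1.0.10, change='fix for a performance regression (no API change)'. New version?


Current: 1.0.10
Change category: 'fix for a performance regression (no API change)' → patch bump
SemVer rule: patch bump → increment PATCH (MAJOR and MINOR unchanged)
New: 1.0.11

1.0.11


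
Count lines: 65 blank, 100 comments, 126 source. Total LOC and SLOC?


Total LOC = blank + comment + code
Total LOC = 65 + 100 + 126 = 291
SLOC (source only) = code = 126

Total LOC: 291, SLOC: 126


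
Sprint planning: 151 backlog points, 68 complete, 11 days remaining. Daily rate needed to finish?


Formula: Required rate = Remaining points / Days left
Remaining = 151 - 68 = 83 points
Required rate = 83 / 11 = 7.55 points/day

7.55 points/day


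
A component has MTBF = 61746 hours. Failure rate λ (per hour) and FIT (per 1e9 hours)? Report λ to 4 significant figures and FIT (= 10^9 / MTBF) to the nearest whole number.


Formula: λ = 1 / MTBF; FIT = λ × 1e9 = 1e9 / MTBF
λ = 1 / 61746 ≈ 1.620e-05 failures/hour
FIT = 1e9 / 61746 ≈ 16195 failures per 1e9 hours (nearest whole number)

λ = 1.620e-05 /h, FIT = 16195


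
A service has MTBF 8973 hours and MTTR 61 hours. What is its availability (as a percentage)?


Availability = MTBF / (MTBF + MTTR)
Availability = 8973 / (8973 + 61)
Availability = 8973 / 9034
Availability = 99.3248%

99.3248%


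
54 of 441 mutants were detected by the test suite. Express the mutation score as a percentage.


Mutation score = killed / total * 100
Mutation score = 54 / 441 * 100
Mutation score = 12.24%

12.24%


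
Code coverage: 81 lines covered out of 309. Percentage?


Coverage = covered / total * 100
Coverage = 81 / 309 * 100
Coverage = 26.21%

26.21%


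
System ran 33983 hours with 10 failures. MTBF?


Formula: MTBF = Total operating time / Number of failures
MTBF = 33983 / 10
MTBF = 3398.3 hours

3398.3 hours


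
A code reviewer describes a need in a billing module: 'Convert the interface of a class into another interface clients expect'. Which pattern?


This matches the Adapter pattern

Adapter


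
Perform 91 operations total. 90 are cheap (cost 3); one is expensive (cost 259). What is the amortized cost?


Formula: Amortized cost = Total cost / Operations
Total cost = (90 * 3) + (1 * 259)
Total cost = 270 + 259 = 529
Amortized = 529 / 91 = 5.8132

5.8132


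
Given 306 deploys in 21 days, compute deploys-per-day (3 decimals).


Formula: deployments per day = releases / days
= 306 / 21
= 14.571 deploys/day
(equivalently, 102.0 deploys/week)

14.571 deploys/day


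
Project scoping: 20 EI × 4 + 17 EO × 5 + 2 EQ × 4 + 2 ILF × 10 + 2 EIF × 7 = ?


UFP = EI*4 + EO*5 + EQ*4 + ILF*10 + EIF*7
UFP = 20*4 + 17*5 + 2*4 + 2*10 + 2*7
UFP = 80 + 85 + 8 + 20 + 14
UFP = 207

207


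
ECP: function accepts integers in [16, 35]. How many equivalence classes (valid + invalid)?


Valid range: [16, 35]
Class 1: x < 16 — invalid
Class 2: 16 ≤ x ≤ 35 — valid
Class 3: x > 35 — invalid
Total equivalence classes: 3

3 equivalence classes


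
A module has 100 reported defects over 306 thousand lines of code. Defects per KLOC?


Defect density = defects / KLOC
Defect density = 100 / 306
Defect density = 0.327 defects/KLOC

0.327 defects/KLOC


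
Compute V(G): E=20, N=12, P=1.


Formula: V(G) = E - N + 2P
V(G) = 20 - 12 + 2*1
V(G) = 8 + 2
V(G) = 10

10


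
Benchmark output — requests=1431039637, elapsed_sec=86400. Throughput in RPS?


Formula: throughput = requests / seconds
throughput = 1431039637 / 86400
throughput = 16562.96 requests/second

16562.96 requests/second


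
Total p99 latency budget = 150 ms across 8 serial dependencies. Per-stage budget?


Formula: per_stage = total_budget / stages
per_stage = 150 / 8
per_stage = 18.75 ms

18.75 ms


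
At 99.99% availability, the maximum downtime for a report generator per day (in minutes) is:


Formula: allowed downtime = period * (100 - SLA) / 100
Period (day) = 1440 minutes
Unavailability fraction = (100 - 99.99) / 100
Allowed downtime = 1440 * (100 - 99.99) / 100
Allowed downtime = 0.144 minutes

0.144 minutes


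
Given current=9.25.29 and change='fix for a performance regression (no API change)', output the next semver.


Current: 9.25.29
Change category: 'fix for a performance regression (no API change)' → patch bump
SemVer rule: patch bump → increment PATCH (MAJOR and MINOR unchanged)
New: 9.25.30

9.25.30


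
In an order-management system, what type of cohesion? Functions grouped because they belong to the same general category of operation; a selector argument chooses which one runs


Reasoning: Grouped by category of activity, not by data or sequence
Type: Logical cohesion

Logical cohesion


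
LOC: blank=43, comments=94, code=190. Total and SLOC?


Total LOC = blank + comment + code
Total LOC = 43 + 94 + 190 = 327
SLOC (source only) = code = 190

Total LOC: 327, SLOC: 190


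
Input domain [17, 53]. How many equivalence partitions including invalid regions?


Valid range: [17, 53]
Class 1: x < 17 — invalid
Class 2: 17 ≤ x ≤ 53 — valid
Class 3: x > 53 — invalid
Total equivalence classes: 3

3 equivalence classes


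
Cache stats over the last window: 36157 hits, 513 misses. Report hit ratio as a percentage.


Formula: hit rate = hits / (hits + misses) * 100
hit rate = 36157 / (36157 + 513) * 100
hit rate = 36157 / 36670 * 100
hit rate = 98.6%

98.6%


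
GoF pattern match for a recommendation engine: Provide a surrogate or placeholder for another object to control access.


This matches the Proxy pattern

Proxy


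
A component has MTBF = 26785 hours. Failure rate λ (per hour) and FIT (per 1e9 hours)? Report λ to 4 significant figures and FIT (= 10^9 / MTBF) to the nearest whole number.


Formula: λ = 1 / MTBF; FIT = λ × 1e9 = 1e9 / MTBF
λ = 1 / 26785 ≈ 3.733e-05 failures/hour
FIT = 1e9 / 26785 ≈ 37334 failures per 1e9 hours (nearest whole number)

λ = 3.733e-05 /h, FIT = 37334


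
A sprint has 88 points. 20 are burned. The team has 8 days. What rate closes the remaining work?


Formula: Required rate = Remaining points / Days left
Remaining = 88 - 20 = 68 points
Required rate = 68 / 8 = 8.5 points/day

8.5 points/day


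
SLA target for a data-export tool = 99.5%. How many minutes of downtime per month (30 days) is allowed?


Formula: allowed downtime = period * (100 - SLA) / 100
Period (month (30 days)) = 43200 minutes
Unavailability fraction = (100 - 99.5) / 100
Allowed downtime = 43200 * (100 - 99.5) / 100
Allowed downtime = 216.0 minutes

216.0 minutes


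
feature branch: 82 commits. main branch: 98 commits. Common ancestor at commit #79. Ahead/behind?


Common ancestor: commit #79
feature commits after divergence: 82 - 79 = 3
main commits after divergence: 98 - 79 = 19
feature is 3 commits ahead of main
main is 19 commits ahead of feature

feature ahead: 3, main ahead: 19


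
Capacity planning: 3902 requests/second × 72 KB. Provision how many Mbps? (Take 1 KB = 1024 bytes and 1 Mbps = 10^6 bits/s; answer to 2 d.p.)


Formula: Mbps = payload_bytes * RPS * 8 / 1e6
Payload per request = 72 KB = 72 * 1024 = 73728 bytes
Total bytes/sec = 73728 * 3902 = 287686656
Total bits/sec = 287686656 * 8 = 2301493248
Mbps = 2301493248 / 1e6 = 2301.49

2301.49 Mbps


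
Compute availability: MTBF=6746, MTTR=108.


Availability = MTBF / (MTBF + MTTR)
Availability = 6746 / (6746 + 108)
Availability = 6746 / 6854
Availability = 98.4243%

98.4243%


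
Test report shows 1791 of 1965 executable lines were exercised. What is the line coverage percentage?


Coverage = covered / total * 100
Coverage = 1791 / 1965 * 100
Coverage = 91.15%

91.15%


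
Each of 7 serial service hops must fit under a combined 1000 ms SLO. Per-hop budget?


Formula: per_stage = total_budget / stages
per_stage = 1000 / 7
per_stage = 142.86 ms

142.86 ms


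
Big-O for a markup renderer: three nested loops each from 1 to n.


Reasoning: three levels of nesting over n
Complexity: O(n^3)

O(n^3)


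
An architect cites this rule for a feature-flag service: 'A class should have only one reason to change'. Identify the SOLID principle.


This describes the Single Responsibility Principle (SRP)

Single Responsibility Principle (SRP)


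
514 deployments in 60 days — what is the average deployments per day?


Formula: deployments per day = releases / days
= 514 / 60
= 8.567 deploys/day
(equivalently, 59.97 deploys/week)

8.567 deploys/day


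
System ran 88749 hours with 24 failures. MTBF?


Formula: MTBF = Total operating time / Number of failures
MTBF = 88749 / 24
MTBF = 3697.88 hours

3697.88 hours


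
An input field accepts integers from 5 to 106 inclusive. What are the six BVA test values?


Range: [5, 106]
Boundaries: just below min, min, min+1, max-1, max, just above max
Values: [4, 5, 6, 105, 106, 107]

[4, 5, 6, 105, 106, 107]


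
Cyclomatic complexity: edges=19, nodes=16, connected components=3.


Formula: V(G) = E - N + 2P
V(G) = 19 - 16 + 2*3
V(G) = 3 + 6
V(G) = 9

9


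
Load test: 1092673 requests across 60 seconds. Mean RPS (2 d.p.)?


Formula: throughput = requests / seconds
throughput = 1092673 / 60
throughput = 18211.22 requests/second

18211.22 requests/second


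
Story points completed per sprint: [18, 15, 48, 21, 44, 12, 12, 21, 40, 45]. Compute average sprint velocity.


Formula: Avg velocity = Total points / Number of sprints
Points: [18, 15, 48, 21, 44, 12, 12, 21, 40, 45]
Sum = 18 + 15 + 48 + 21 + 44 + 12 + 12 + 21 + 40 + 45 = 276
Avg velocity = 276 / 10 = 27.6 points/sprint

27.6 points/sprint


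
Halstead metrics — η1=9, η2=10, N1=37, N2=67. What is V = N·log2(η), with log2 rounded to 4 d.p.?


Formula: V = N * log2(η), where N = N1 + N2 and η = η1 + η2
η = 9 + 10 = 19
N = 37 + 67 = 104
log2(19) ≈ 4.2479
V = 104 * 4.2479 = 441.78

441.78


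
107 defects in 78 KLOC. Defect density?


Defect density = defects / KLOC
Defect density = 107 / 78
Defect density = 1.372 defects/KLOC

1.372 defects/KLOC


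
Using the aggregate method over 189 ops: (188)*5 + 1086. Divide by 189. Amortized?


Formula: Amortized cost = Total cost / Operations
Total cost = (188 * 5) + (1 * 1086)
Total cost = 940 + 1086 = 2026
Amortized = 2026 / 189 = 10.7196

10.7196


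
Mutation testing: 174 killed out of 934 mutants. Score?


Mutation score = killed / total * 100
Mutation score = 174 / 934 * 100
Mutation score = 18.63%

18.63%


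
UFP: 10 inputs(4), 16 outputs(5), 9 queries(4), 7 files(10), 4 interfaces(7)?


UFP = EI*4 + EO*5 + EQ*4 + ILF*10 + EIF*7
UFP = 10*4 + 16*5 + 9*4 + 7*10 + 4*7
UFP = 40 + 80 + 36 + 70 + 28
UFP = 254

254


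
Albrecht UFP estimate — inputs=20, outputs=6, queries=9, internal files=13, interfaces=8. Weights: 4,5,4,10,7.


UFP = EI*4 + EO*5 + EQ*4 + ILF*10 + EIF*7
UFP = 20*4 + 6*5 + 9*4 + 13*10 + 8*7
UFP = 80 + 30 + 36 + 130 + 56
UFP = 332

332


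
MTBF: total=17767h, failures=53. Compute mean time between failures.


Formula: MTBF = Total operating time / Number of failures
MTBF = 17767 / 53
MTBF = 335.23 hours

335.23 hours


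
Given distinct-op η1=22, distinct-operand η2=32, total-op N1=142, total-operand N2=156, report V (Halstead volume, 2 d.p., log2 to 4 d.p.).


Formula: V = N * log2(η), where N = N1 + N2 and η = η1 + η2
η = 22 + 32 = 54
N = 142 + 156 = 298
log2(54) ≈ 5.7549
V = 298 * 5.7549 = 1714.96

1714.96


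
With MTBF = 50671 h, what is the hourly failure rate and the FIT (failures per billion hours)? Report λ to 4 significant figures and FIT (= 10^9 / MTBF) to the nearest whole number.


Formula: λ = 1 / MTBF; FIT = λ × 1e9 = 1e9 / MTBF
λ = 1 / 50671 ≈ 1.974e-05 failures/hour
FIT = 1e9 / 50671 ≈ 19735 failures per 1e9 hours (nearest whole number)

λ = 1.974e-05 /h, FIT = 19735


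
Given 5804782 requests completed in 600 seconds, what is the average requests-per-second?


Formula: throughput = requests / seconds
throughput = 5804782 / 600
throughput = 9674.64 requests/second

9674.64 requests/second


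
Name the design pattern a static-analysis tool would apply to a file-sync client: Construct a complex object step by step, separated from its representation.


This matches the Builder pattern

Builder


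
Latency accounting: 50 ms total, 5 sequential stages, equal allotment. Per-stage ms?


Formula: per_stage = total_budget / stages
per_stage = 50 / 5
per_stage = 10.0 ms

10.0 ms


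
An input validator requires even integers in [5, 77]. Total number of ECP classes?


Constraint: even integers in [5, 77]
Class 1: x < 5 — out-of-range invalid
Class 2: x in [5,77] but odd — wrong type invalid
Class 3: x in [5,77] and even — valid
Class 4: x > 77 — out-of-range invalid
Total equivalence classes: 4

4 equivalence classes


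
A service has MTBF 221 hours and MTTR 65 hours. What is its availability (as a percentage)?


Availability = MTBF / (MTBF + MTTR)
Availability = 221 / (221 + 65)
Availability = 221 / 286
Availability = 77.2727%

77.2727%


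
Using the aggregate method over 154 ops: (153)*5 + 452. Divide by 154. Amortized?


Formula: Amortized cost = Total cost / Operations
Total cost = (153 * 5) + (1 * 452)
Total cost = 765 + 452 = 1217
Amortized = 1217 / 154 = 7.9026

7.9026


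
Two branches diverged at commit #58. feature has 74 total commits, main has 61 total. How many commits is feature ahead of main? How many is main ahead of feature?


Common ancestor: commit #58
feature commits after divergence: 74 - 58 = 16
main commits after divergence: 61 - 58 = 3
feature is 16 commits ahead of main
main is 3 commits ahead of feature

feature ahead: 16, main ahead: 3


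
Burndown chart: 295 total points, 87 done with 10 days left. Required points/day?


Formula: Required rate = Remaining points / Days left
Remaining = 295 - 87 = 208 points
Required rate = 208 / 10 = 20.8 points/day

20.8 points/day


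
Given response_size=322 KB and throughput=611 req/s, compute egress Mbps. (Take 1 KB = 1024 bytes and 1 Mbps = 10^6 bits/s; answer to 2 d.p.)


Formula: Mbps = payload_bytes * RPS * 8 / 1e6
Payload per request = 322 KB = 322 * 1024 = 329728 bytes
Total bytes/sec = 329728 * 611 = 201463808
Total bits/sec = 201463808 * 8 = 1611710464
Mbps = 1611710464 / 1e6 = 1611.71

1611.71 Mbps


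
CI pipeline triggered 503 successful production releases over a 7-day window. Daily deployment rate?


Formula: deployments per day = releases / days
= 503 / 7
= 71.857 deploys/day
(equivalently, 503.0 deploys/week)

71.857 deploys/day


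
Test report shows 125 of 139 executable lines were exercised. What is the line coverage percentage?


Coverage = covered / total * 100
Coverage = 125 / 139 * 100
Coverage = 89.93%

89.93%


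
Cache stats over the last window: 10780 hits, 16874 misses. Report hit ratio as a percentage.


Formula: hit rate = hits / (hits + misses) * 100
hit rate = 10780 / (10780 + 16874) * 100
hit rate = 10780 / 27654 * 100
hit rate = 38.98%

38.98%


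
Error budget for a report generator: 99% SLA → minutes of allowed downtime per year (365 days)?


Formula: allowed downtime = period * (100 - SLA) / 100
Period (year (365 days)) = 525600 minutes
Unavailability fraction = (100 - 99.0) / 100
Allowed downtime = 525600 * (100 - 99.0) / 100
Allowed downtime = 5256.0 minutes

5256.0 minutes


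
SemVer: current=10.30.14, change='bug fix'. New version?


Current: 10.30.14
Change category: 'bug fix' → patch bump
SemVer rule: patch bump → increment PATCH (MAJOR and MINOR unchanged)
New: 10.30.15

10.30.15


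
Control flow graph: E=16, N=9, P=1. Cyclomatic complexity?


Formula: V(G) = E - N + 2P
V(G) = 16 - 9 + 2*1
V(G) = 7 + 2
V(G) = 9

9


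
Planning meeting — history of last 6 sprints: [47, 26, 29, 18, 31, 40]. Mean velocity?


Formula: Avg velocity = Total points / Number of sprints
Points: [47, 26, 29, 18, 31, 40]
Sum = 47 + 26 + 29 + 18 + 31 + 40 = 191
Avg velocity = 191 / 6 = 31.83 points/sprint

31.83 points/sprint


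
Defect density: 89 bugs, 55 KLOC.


Defect density = defects / KLOC
Defect density = 89 / 55
Defect density = 1.618 defects/KLOC

1.618 defects/KLOC


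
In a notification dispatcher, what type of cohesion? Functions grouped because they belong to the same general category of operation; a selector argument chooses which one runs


Reasoning: Grouped by category of activity, not by data or sequence
Type: Logical cohesion

Logical cohesion


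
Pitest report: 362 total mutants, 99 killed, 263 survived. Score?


Mutation score = killed / total * 100
Mutation score = 99 / 362 * 100
Mutation score = 27.35%

27.35%


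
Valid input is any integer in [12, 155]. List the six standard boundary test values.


Range: [12, 155]
Boundaries: just below min, min, min+1, max-1, max, just above max
Values: [11, 12, 13, 154, 155, 156]

[11, 12, 13, 154, 155, 156]
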